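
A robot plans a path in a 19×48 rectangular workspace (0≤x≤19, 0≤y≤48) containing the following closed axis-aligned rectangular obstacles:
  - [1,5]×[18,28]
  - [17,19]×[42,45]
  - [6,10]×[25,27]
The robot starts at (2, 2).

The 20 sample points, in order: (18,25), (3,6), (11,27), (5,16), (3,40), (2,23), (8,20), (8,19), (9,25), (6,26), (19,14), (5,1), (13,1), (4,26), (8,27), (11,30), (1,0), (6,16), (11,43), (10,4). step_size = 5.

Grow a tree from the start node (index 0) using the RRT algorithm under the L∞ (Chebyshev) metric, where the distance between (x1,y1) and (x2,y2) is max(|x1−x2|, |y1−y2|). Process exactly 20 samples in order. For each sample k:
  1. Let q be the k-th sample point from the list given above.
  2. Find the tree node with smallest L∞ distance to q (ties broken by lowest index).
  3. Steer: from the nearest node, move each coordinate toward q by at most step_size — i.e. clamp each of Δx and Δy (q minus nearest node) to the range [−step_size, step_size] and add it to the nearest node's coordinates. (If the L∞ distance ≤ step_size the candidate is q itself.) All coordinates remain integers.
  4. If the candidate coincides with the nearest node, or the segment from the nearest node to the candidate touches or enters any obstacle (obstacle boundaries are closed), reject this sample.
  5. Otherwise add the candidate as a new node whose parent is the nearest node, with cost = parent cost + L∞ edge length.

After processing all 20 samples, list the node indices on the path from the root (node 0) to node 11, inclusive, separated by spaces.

1. q=(18,25) nearest=0 d=23 new=(7,7) → add node 1 parent=0 cost=5
2. q=(3,6) nearest=0 d=4 new=(3,6) → add node 2 parent=0 cost=4
3. q=(11,27) nearest=1 d=20 new=(11,12) → add node 3 parent=1 cost=10
4. q=(5,16) nearest=3 d=6 new=(6,16) → add node 4 parent=3 cost=15
5. q=(3,40) nearest=4 d=24 new=(3,21) → blocked by [1,5]×[18,28], reject
6. q=(2,23) nearest=4 d=7 new=(2,21) → blocked by [1,5]×[18,28], reject
7. q=(8,20) nearest=4 d=4 new=(8,20) → add node 5 parent=4 cost=19
8. q=(8,19) nearest=5 d=1 new=(8,19) → add node 6 parent=5 cost=20
9. q=(9,25) nearest=5 d=5 new=(9,25) → blocked by [6,10]×[25,27], reject
10. q=(6,26) nearest=5 d=6 new=(6,25) → blocked by [6,10]×[25,27], reject
11. q=(19,14) nearest=3 d=8 new=(16,14) → add node 7 parent=3 cost=15
12. q=(5,1) nearest=0 d=3 new=(5,1) → add node 8 parent=0 cost=3
13. q=(13,1) nearest=1 d=6 new=(12,2) → add node 9 parent=1 cost=10
14. q=(4,26) nearest=5 d=6 new=(4,25) → blocked by [1,5]×[18,28], reject
15. q=(8,27) nearest=5 d=7 new=(8,25) → blocked by [6,10]×[25,27], reject
16. q=(11,30) nearest=5 d=10 new=(11,25) → add node 10 parent=5 cost=24
17. q=(1,0) nearest=0 d=2 new=(1,0) → add node 11 parent=0 cost=2
18. q=(6,16) nearest=4 d=0 → coincident, reject
19. q=(11,43) nearest=10 d=18 new=(11,30) → add node 12 parent=10 cost=29
20. q=(10,4) nearest=9 d=2 new=(10,4) → add node 13 parent=9 cost=12

Path: 0 11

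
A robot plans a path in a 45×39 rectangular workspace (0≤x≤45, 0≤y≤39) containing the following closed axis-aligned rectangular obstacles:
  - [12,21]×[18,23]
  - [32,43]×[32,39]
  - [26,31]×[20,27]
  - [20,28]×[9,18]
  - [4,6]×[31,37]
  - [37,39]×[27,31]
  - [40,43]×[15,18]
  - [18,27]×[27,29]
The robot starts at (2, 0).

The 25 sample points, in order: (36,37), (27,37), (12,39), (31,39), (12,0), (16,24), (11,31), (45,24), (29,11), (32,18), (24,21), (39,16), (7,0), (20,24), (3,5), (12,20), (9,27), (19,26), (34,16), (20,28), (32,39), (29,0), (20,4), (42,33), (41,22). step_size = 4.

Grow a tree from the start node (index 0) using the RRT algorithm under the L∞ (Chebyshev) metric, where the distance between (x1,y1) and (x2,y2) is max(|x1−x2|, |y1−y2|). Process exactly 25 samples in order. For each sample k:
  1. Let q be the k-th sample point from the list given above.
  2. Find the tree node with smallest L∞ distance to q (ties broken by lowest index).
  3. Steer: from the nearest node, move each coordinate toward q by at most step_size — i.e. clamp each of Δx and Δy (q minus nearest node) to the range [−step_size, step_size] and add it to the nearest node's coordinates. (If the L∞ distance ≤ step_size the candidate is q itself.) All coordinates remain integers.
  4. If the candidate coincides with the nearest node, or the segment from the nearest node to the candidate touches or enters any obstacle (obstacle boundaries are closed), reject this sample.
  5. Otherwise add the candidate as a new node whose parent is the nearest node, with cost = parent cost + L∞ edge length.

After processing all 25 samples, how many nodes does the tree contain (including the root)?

1. q=(36,37) nearest=0 d=37 new=(6,4) → add node 1 parent=0 cost=4
2. q=(27,37) nearest=1 d=33 new=(10,8) → add node 2 parent=1 cost=8
3. q=(12,39) nearest=2 d=31 new=(12,12) → add node 3 parent=2 cost=12
4. q=(31,39) nearest=3 d=27 new=(16,16) → add node 4 parent=3 cost=16
5. q=(12,0) nearest=1 d=6 new=(10,0) → add node 5 parent=1 cost=8
6. q=(16,24) nearest=4 d=8 new=(16,20) → blocked by [12,21]×[18,23], reject
7. q=(11,31) nearest=4 d=15 new=(12,20) → blocked by [12,21]×[18,23], reject
8. q=(45,24) nearest=4 d=29 new=(20,20) → blocked by [12,21]×[18,23], reject
9. q=(29,11) nearest=4 d=13 new=(20,12) → blocked by [20,28]×[9,18], reject
10. q=(32,18) nearest=4 d=16 new=(20,18) → blocked by [12,21]×[18,23], reject
11. q=(24,21) nearest=4 d=8 new=(20,20) → blocked by [12,21]×[18,23], reject
12. q=(39,16) nearest=4 d=23 new=(20,16) → blocked by [20,28]×[9,18], reject
13. q=(7,0) nearest=5 d=3 new=(7,0) → add node 6 parent=5 cost=11
14. q=(20,24) nearest=4 d=8 new=(20,20) → blocked by [12,21]×[18,23], reject
15. q=(3,5) nearest=1 d=3 new=(3,5) → add node 7 parent=1 cost=7
16. q=(12,20) nearest=4 d=4 new=(12,20) → blocked by [12,21]×[18,23], reject
17. q=(9,27) nearest=4 d=11 new=(12,20) → blocked by [12,21]×[18,23], reject
18. q=(19,26) nearest=4 d=10 new=(19,20) → blocked by [12,21]×[18,23], reject
19. q=(34,16) nearest=4 d=18 new=(20,16) → blocked by [20,28]×[9,18], reject
20. q=(20,28) nearest=4 d=12 new=(20,20) → blocked by [12,21]×[18,23], reject
21. q=(32,39) nearest=4 d=23 new=(20,20) → blocked by [12,21]×[18,23], reject
22. q=(29,0) nearest=4 d=16 new=(20,12) → blocked by [20,28]×[9,18], reject
23. q=(20,4) nearest=3 d=8 new=(16,8) → add node 8 parent=3 cost=16
24. q=(42,33) nearest=4 d=26 new=(20,20) → blocked by [12,21]×[18,23], reject
25. q=(41,22) nearest=4 d=25 new=(20,20) → blocked by [12,21]×[18,23], reject

Node count: 9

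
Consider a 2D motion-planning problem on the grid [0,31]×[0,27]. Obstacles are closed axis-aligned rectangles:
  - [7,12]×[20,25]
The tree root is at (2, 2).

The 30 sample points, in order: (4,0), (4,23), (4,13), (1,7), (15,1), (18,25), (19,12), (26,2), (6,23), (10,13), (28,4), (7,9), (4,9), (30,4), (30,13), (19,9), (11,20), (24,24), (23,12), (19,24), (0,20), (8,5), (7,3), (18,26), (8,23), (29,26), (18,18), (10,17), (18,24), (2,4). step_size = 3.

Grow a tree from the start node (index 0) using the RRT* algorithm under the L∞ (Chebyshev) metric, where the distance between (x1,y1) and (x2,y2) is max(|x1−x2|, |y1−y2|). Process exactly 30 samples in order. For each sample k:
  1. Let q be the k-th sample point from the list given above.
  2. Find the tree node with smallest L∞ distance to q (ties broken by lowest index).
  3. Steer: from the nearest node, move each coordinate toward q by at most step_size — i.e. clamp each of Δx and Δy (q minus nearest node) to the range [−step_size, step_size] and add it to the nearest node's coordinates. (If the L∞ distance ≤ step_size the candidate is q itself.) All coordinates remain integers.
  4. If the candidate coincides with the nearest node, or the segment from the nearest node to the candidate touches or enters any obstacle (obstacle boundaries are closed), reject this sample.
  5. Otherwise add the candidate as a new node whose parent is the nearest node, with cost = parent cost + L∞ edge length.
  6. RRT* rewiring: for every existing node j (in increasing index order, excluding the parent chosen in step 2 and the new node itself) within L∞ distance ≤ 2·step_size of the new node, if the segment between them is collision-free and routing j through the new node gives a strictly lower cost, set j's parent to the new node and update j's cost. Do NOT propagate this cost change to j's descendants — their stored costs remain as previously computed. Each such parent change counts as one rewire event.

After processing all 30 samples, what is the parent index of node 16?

Parent of node 16: 15

1. q=(4,0) nearest=0 d=2 new=(4,0) → add node 1 parent=0 cost=2
2. q=(4,23) nearest=0 d=21 new=(4,5) → add node 2 parent=0 cost=3
3. q=(4,13) nearest=2 d=8 new=(4,8) → add node 3 parent=2 cost=6
4. q=(1,7) nearest=2 d=3 new=(1,7) → add node 4 parent=2 cost=6
5. q=(15,1) nearest=1 d=11 new=(7,1) → add node 5 parent=1 cost=5
6. q=(18,25) nearest=3 d=17 new=(7,11) → add node 6 parent=3 cost=9
7. q=(19,12) nearest=5 d=12 new=(10,4) → add node 7 parent=5 cost=8
8. q=(26,2) nearest=7 d=16 new=(13,2) → add node 8 parent=7 cost=11
9. q=(6,23) nearest=6 d=12 new=(6,14) → add node 9 parent=6 cost=12
10. q=(10,13) nearest=6 d=3 new=(10,13) → add node 10 parent=6 cost=12
11. q=(28,4) nearest=8 d=15 new=(16,4) → add node 11 parent=8 cost=14
12. q=(7,9) nearest=6 d=2 new=(7,9) → add node 12 parent=6 cost=11
13. q=(4,9) nearest=3 d=1 new=(4,9) → add node 13 parent=3 cost=7; rewire 12→13 (10<11)
14. q=(30,4) nearest=11 d=14 new=(19,4) → add node 14 parent=11 cost=17
15. q=(30,13) nearest=14 d=11 new=(22,7) → add node 15 parent=14 cost=20
16. q=(19,9) nearest=15 d=3 new=(19,9) → add node 16 parent=15 cost=23
17. q=(11,20) nearest=9 d=6 new=(9,17) → add node 17 parent=9 cost=15
18. q=(24,24) nearest=10 d=14 new=(13,16) → add node 18 parent=10 cost=15
19. q=(23,12) nearest=16 d=4 new=(22,12) → add node 19 parent=16 cost=26
20. q=(19,24) nearest=18 d=8 new=(16,19) → add node 20 parent=18 cost=18
21. q=(0,20) nearest=9 d=6 new=(3,17) → add node 21 parent=9 cost=15
22. q=(8,5) nearest=7 d=2 new=(8,5) → add node 22 parent=7 cost=10
23. q=(7,3) nearest=5 d=2 new=(7,3) → add node 23 parent=5 cost=7; rewire 22→23 (9<10)
24. q=(18,26) nearest=20 d=7 new=(18,22) → add node 24 parent=20 cost=21
25. q=(8,23) nearest=17 d=6 new=(8,20) → blocked by [7,12]×[20,25], reject
26. q=(29,26) nearest=24 d=11 new=(21,25) → add node 25 parent=24 cost=24
27. q=(18,18) nearest=20 d=2 new=(18,18) → add node 26 parent=20 cost=20
28. q=(10,17) nearest=17 d=1 new=(10,17) → add node 27 parent=17 cost=16
29. q=(18,24) nearest=24 d=2 new=(18,24) → add node 28 parent=24 cost=23
30. q=(2,4) nearest=0 d=2 new=(2,4) → add node 29 parent=0 cost=2; rewire 4→29 (5<6); rewire 12→29 (7<10); rewire 22→29 (8<9)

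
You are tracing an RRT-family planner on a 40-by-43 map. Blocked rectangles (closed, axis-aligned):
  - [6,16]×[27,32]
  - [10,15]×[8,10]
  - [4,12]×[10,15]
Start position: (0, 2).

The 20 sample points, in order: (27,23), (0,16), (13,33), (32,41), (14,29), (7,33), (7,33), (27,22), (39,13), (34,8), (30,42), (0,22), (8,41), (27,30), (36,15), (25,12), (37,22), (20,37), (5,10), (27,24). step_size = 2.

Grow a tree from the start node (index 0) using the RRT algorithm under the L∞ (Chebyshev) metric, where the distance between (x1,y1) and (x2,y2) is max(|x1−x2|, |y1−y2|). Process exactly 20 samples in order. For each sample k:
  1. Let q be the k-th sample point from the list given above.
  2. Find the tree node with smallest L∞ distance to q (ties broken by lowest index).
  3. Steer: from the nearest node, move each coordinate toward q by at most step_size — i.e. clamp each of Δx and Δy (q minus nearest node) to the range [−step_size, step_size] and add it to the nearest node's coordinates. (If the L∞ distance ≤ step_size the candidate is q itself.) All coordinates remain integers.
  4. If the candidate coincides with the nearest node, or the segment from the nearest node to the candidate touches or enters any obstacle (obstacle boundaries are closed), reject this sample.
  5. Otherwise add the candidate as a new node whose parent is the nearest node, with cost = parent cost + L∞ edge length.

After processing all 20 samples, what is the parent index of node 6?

Parent of node 6: 5

1. q=(27,23) nearest=0 d=27 new=(2,4) → add node 1 parent=0 cost=2
2. q=(0,16) nearest=1 d=12 new=(0,6) → add node 2 parent=1 cost=4
3. q=(13,33) nearest=2 d=27 new=(2,8) → add node 3 parent=2 cost=6
4. q=(32,41) nearest=3 d=33 new=(4,10) → blocked by [4,12]×[10,15], reject
5. q=(14,29) nearest=3 d=21 new=(4,10) → blocked by [4,12]×[10,15], reject
6. q=(7,33) nearest=3 d=25 new=(4,10) → blocked by [4,12]×[10,15], reject
7. q=(7,33) nearest=3 d=25 new=(4,10) → blocked by [4,12]×[10,15], reject
8. q=(27,22) nearest=1 d=25 new=(4,6) → add node 4 parent=1 cost=4
9. q=(39,13) nearest=4 d=35 new=(6,8) → add node 5 parent=4 cost=6
10. q=(34,8) nearest=5 d=28 new=(8,8) → add node 6 parent=5 cost=8
11. q=(30,42) nearest=3 d=34 new=(4,10) → blocked by [4,12]×[10,15], reject
12. q=(0,22) nearest=3 d=14 new=(0,10) → add node 7 parent=3 cost=8
13. q=(8,41) nearest=7 d=31 new=(2,12) → add node 8 parent=7 cost=10
14. q=(27,30) nearest=5 d=22 new=(8,10) → blocked by [4,12]×[10,15], reject
15. q=(36,15) nearest=6 d=28 new=(10,10) → blocked by [10,15]×[8,10], reject
16. q=(25,12) nearest=6 d=17 new=(10,10) → blocked by [10,15]×[8,10], reject
17. q=(37,22) nearest=6 d=29 new=(10,10) → blocked by [10,15]×[8,10], reject
18. q=(20,37) nearest=8 d=25 new=(4,14) → blocked by [4,12]×[10,15], reject
19. q=(5,10) nearest=5 d=2 new=(5,10) → blocked by [4,12]×[10,15], reject
20. q=(27,24) nearest=6 d=19 new=(10,10) → blocked by [10,15]×[8,10], reject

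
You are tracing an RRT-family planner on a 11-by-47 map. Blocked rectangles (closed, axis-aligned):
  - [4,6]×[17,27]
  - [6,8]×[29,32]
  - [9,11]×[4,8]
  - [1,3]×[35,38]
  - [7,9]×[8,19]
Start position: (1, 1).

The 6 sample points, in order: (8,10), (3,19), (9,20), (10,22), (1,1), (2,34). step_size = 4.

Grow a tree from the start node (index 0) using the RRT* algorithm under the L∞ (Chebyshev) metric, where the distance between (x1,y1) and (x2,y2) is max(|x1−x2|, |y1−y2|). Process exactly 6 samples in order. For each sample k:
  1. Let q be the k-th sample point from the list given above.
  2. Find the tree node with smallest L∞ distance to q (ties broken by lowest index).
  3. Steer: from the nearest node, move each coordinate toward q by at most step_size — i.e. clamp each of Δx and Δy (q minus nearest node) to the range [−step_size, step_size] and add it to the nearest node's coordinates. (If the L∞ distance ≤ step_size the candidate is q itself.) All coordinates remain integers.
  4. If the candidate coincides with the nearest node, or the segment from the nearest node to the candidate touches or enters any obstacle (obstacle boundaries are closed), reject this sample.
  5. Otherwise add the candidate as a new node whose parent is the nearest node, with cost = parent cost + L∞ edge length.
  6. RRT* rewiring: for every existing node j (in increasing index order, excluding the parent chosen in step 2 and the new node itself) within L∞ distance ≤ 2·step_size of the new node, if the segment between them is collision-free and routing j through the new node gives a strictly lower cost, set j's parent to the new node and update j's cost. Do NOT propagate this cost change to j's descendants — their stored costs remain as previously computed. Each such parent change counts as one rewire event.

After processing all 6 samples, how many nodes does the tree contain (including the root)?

1. q=(8,10) nearest=0 d=9 new=(5,5) → add node 1 parent=0 cost=4
2. q=(3,19) nearest=1 d=14 new=(3,9) → add node 2 parent=1 cost=8
3. q=(9,20) nearest=2 d=11 new=(7,13) → blocked by [7,9]×[8,19], reject
4. q=(10,22) nearest=2 d=13 new=(7,13) → blocked by [7,9]×[8,19], reject
5. q=(1,1) nearest=0 d=0 → coincident, reject
6. q=(2,34) nearest=2 d=25 new=(2,13) → add node 3 parent=2 cost=12

Node count: 4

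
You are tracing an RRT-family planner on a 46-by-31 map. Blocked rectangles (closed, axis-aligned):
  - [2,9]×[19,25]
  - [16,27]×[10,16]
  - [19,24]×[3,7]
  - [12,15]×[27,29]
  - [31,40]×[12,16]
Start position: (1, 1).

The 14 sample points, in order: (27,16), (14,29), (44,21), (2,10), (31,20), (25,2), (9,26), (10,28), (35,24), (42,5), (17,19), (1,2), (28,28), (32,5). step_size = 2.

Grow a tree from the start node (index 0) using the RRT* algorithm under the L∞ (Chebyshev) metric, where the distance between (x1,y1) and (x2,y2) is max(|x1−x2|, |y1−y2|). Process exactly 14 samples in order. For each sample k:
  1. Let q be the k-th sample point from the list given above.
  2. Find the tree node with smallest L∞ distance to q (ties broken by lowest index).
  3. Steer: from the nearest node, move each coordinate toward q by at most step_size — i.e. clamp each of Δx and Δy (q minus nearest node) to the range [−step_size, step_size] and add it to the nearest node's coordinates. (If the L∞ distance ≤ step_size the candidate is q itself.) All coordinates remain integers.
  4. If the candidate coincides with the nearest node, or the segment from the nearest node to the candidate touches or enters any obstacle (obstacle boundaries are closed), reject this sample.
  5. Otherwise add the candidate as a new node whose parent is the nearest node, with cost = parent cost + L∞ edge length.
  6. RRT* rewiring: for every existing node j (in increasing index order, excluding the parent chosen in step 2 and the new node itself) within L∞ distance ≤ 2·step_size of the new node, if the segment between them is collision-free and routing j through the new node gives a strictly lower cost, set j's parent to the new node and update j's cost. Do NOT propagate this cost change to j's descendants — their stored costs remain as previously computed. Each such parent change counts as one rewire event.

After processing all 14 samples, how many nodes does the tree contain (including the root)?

Node count: 15

1. q=(27,16) nearest=0 d=26 new=(3,3) → add node 1 parent=0 cost=2
2. q=(14,29) nearest=1 d=26 new=(5,5) → add node 2 parent=1 cost=4
3. q=(44,21) nearest=2 d=39 new=(7,7) → add node 3 parent=2 cost=6
4. q=(2,10) nearest=2 d=5 new=(3,7) → add node 4 parent=2 cost=6
5. q=(31,20) nearest=3 d=24 new=(9,9) → add node 5 parent=3 cost=8
6. q=(25,2) nearest=5 d=16 new=(11,7) → add node 6 parent=5 cost=10
7. q=(9,26) nearest=5 d=17 new=(9,11) → add node 7 parent=5 cost=10
8. q=(10,28) nearest=7 d=17 new=(10,13) → add node 8 parent=7 cost=12
9. q=(35,24) nearest=6 d=24 new=(13,9) → add node 9 parent=6 cost=12
10. q=(42,5) nearest=9 d=29 new=(15,7) → add node 10 parent=9 cost=14
11. q=(17,19) nearest=8 d=7 new=(12,15) → add node 11 parent=8 cost=14
12. q=(1,2) nearest=0 d=1 new=(1,2) → add node 12 parent=0 cost=1
13. q=(28,28) nearest=11 d=16 new=(14,17) → add node 13 parent=11 cost=16
14. q=(32,5) nearest=10 d=17 new=(17,5) → add node 14 parent=10 cost=16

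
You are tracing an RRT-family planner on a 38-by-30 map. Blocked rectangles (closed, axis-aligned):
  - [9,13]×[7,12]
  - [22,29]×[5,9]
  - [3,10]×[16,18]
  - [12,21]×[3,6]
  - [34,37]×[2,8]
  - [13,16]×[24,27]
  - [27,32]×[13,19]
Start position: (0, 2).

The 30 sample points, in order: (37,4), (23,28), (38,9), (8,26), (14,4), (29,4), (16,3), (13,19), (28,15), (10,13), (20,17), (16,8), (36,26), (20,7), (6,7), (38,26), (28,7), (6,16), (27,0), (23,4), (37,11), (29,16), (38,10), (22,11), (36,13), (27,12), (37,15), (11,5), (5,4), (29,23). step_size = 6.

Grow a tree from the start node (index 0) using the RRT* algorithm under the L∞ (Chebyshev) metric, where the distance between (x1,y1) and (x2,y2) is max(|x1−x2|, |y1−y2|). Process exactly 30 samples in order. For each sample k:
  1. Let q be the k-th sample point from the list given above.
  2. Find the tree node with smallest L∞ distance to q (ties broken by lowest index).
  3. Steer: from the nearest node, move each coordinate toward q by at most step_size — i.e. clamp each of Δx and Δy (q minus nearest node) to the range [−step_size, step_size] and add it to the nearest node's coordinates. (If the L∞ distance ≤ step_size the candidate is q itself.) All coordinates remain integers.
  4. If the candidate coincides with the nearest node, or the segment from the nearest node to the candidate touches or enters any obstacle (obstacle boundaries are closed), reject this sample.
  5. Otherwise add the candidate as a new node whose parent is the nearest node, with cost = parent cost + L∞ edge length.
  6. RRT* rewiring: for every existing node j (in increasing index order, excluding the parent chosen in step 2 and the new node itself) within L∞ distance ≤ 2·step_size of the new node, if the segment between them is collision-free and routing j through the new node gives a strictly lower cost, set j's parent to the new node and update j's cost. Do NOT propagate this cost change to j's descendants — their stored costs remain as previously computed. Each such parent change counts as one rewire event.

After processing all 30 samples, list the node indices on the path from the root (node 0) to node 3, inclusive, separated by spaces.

1. q=(37,4) nearest=0 d=37 new=(6,4) → add node 1 parent=0 cost=6
2. q=(23,28) nearest=1 d=24 new=(12,10) → blocked by [9,13]×[7,12], reject
3. q=(38,9) nearest=1 d=32 new=(12,9) → blocked by [9,13]×[7,12], reject
4. q=(8,26) nearest=1 d=22 new=(8,10) → add node 2 parent=1 cost=12
5. q=(14,4) nearest=2 d=6 new=(14,4) → blocked by [9,13]×[7,12], reject
6. q=(29,4) nearest=2 d=21 new=(14,4) → blocked by [9,13]×[7,12], reject
7. q=(16,3) nearest=2 d=8 new=(14,4) → blocked by [9,13]×[7,12], reject
8. q=(13,19) nearest=2 d=9 new=(13,16) → blocked by [9,13]×[7,12], reject
9. q=(28,15) nearest=2 d=20 new=(14,15) → blocked by [9,13]×[7,12], reject
10. q=(10,13) nearest=2 d=3 new=(10,13) → blocked by [9,13]×[7,12], reject
11. q=(20,17) nearest=2 d=12 new=(14,16) → blocked by [9,13]×[7,12], reject
12. q=(16,8) nearest=2 d=8 new=(14,8) → blocked by [9,13]×[7,12], reject
13. q=(36,26) nearest=2 d=28 new=(14,16) → blocked by [9,13]×[7,12], reject
14. q=(20,7) nearest=2 d=12 new=(14,7) → blocked by [9,13]×[7,12], reject
15. q=(6,7) nearest=1 d=3 new=(6,7) → add node 3 parent=1 cost=9
16. q=(38,26) nearest=2 d=30 new=(14,16) → blocked by [9,13]×[7,12], reject
17. q=(28,7) nearest=2 d=20 new=(14,7) → blocked by [9,13]×[7,12], reject
18. q=(6,16) nearest=2 d=6 new=(6,16) → blocked by [3,10]×[16,18], reject
19. q=(27,0) nearest=2 d=19 new=(14,4) → blocked by [9,13]×[7,12], reject
20. q=(23,4) nearest=2 d=15 new=(14,4) → blocked by [9,13]×[7,12], reject
21. q=(37,11) nearest=2 d=29 new=(14,11) → blocked by [9,13]×[7,12], reject
22. q=(29,16) nearest=2 d=21 new=(14,16) → blocked by [9,13]×[7,12], reject
23. q=(38,10) nearest=2 d=30 new=(14,10) → blocked by [9,13]×[7,12], reject
24. q=(22,11) nearest=2 d=14 new=(14,11) → blocked by [9,13]×[7,12], reject
25. q=(36,13) nearest=2 d=28 new=(14,13) → blocked by [9,13]×[7,12], reject
26. q=(27,12) nearest=2 d=19 new=(14,12) → blocked by [9,13]×[7,12], reject
27. q=(37,15) nearest=2 d=29 new=(14,15) → blocked by [9,13]×[7,12], reject
28. q=(11,5) nearest=1 d=5 new=(11,5) → add node 4 parent=1 cost=11
29. q=(5,4) nearest=1 d=1 new=(5,4) → add node 5 parent=1 cost=7
30. q=(29,23) nearest=4 d=18 new=(17,11) → blocked by [9,13]×[7,12], reject

Path: 0 1 3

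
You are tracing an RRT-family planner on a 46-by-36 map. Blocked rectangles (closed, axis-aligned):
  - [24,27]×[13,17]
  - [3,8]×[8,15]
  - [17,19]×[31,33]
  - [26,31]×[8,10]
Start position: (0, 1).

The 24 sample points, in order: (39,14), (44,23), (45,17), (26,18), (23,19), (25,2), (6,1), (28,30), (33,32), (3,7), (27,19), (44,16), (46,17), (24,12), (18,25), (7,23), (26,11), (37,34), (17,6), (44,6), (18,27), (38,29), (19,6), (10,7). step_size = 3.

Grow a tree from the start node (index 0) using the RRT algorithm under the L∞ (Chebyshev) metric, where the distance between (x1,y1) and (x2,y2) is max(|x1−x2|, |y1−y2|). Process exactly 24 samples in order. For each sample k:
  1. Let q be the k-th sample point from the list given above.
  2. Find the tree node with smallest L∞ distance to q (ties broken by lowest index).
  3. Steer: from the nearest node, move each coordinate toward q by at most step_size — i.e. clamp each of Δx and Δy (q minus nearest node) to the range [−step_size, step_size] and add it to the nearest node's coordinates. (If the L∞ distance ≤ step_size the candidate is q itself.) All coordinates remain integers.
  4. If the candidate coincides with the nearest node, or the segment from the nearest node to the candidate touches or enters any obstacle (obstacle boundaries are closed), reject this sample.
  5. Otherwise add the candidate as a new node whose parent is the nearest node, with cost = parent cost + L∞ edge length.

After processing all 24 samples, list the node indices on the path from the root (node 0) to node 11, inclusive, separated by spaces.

1. q=(39,14) nearest=0 d=39 new=(3,4) → add node 1 parent=0 cost=3
2. q=(44,23) nearest=1 d=41 new=(6,7) → add node 2 parent=1 cost=6
3. q=(45,17) nearest=2 d=39 new=(9,10) → blocked by [3,8]×[8,15], reject
4. q=(26,18) nearest=2 d=20 new=(9,10) → blocked by [3,8]×[8,15], reject
5. q=(23,19) nearest=2 d=17 new=(9,10) → blocked by [3,8]×[8,15], reject
6. q=(25,2) nearest=2 d=19 new=(9,4) → add node 3 parent=2 cost=9
7. q=(6,1) nearest=1 d=3 new=(6,1) → add node 4 parent=1 cost=6
8. q=(28,30) nearest=2 d=23 new=(9,10) → blocked by [3,8]×[8,15], reject
9. q=(33,32) nearest=2 d=27 new=(9,10) → blocked by [3,8]×[8,15], reject
10. q=(3,7) nearest=1 d=3 new=(3,7) → add node 5 parent=1 cost=6
11. q=(27,19) nearest=3 d=18 new=(12,7) → add node 6 parent=3 cost=12
12. q=(44,16) nearest=6 d=32 new=(15,10) → add node 7 parent=6 cost=15
13. q=(46,17) nearest=7 d=31 new=(18,13) → add node 8 parent=7 cost=18
14. q=(24,12) nearest=8 d=6 new=(21,12) → add node 9 parent=8 cost=21
15. q=(18,25) nearest=8 d=12 new=(18,16) → add node 10 parent=8 cost=21
16. q=(7,23) nearest=8 d=11 new=(15,16) → add node 11 parent=8 cost=21
17. q=(26,11) nearest=9 d=5 new=(24,11) → add node 12 parent=9 cost=24
18. q=(37,34) nearest=10 d=19 new=(21,19) → add node 13 parent=10 cost=24
19. q=(17,6) nearest=7 d=4 new=(17,7) → add node 14 parent=7 cost=18
20. q=(44,6) nearest=12 d=20 new=(27,8) → blocked by [26,31]×[8,10], reject
21. q=(18,27) nearest=13 d=8 new=(18,22) → add node 15 parent=13 cost=27
22. q=(38,29) nearest=9 d=17 new=(24,15) → blocked by [24,27]×[13,17], reject
23. q=(19,6) nearest=14 d=2 new=(19,6) → add node 16 parent=14 cost=20
24. q=(10,7) nearest=6 d=2 new=(10,7) → add node 17 parent=6 cost=14

Path: 0 1 2 3 6 7 8 11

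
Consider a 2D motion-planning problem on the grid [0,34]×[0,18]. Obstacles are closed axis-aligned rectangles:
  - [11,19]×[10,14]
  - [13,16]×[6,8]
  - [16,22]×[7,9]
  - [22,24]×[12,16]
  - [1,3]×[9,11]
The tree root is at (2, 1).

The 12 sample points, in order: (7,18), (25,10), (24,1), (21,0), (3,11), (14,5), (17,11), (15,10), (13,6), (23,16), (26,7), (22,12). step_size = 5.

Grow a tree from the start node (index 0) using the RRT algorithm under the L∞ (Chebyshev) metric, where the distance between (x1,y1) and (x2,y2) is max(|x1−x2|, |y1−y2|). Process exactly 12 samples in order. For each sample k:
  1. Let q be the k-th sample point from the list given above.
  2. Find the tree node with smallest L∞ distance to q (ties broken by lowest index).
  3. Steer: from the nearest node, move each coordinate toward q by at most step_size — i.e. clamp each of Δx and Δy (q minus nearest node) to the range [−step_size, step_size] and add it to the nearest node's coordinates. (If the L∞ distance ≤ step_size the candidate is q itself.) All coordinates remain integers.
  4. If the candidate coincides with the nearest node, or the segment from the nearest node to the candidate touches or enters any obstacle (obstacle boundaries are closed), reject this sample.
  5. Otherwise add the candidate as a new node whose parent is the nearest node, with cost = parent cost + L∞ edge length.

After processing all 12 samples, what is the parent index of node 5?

Parent of node 5: 3

1. q=(7,18) nearest=0 d=17 new=(7,6) → add node 1 parent=0 cost=5
2. q=(25,10) nearest=1 d=18 new=(12,10) → blocked by [11,19]×[10,14], reject
3. q=(24,1) nearest=1 d=17 new=(12,1) → add node 2 parent=1 cost=10
4. q=(21,0) nearest=2 d=9 new=(17,0) → add node 3 parent=2 cost=15
5. q=(3,11) nearest=1 d=5 new=(3,11) → blocked by [1,3]×[9,11], reject
6. q=(14,5) nearest=2 d=4 new=(14,5) → add node 4 parent=2 cost=14
7. q=(17,11) nearest=4 d=6 new=(17,10) → blocked by [11,19]×[10,14], reject
8. q=(15,10) nearest=4 d=5 new=(15,10) → blocked by [11,19]×[10,14], reject
9. q=(13,6) nearest=4 d=1 new=(13,6) → blocked by [13,16]×[6,8], reject
10. q=(23,16) nearest=4 d=11 new=(19,10) → blocked by [11,19]×[10,14], reject
11. q=(26,7) nearest=3 d=9 new=(22,5) → add node 5 parent=3 cost=20
12. q=(22,12) nearest=5 d=7 new=(22,10) → blocked by [16,22]×[7,9], reject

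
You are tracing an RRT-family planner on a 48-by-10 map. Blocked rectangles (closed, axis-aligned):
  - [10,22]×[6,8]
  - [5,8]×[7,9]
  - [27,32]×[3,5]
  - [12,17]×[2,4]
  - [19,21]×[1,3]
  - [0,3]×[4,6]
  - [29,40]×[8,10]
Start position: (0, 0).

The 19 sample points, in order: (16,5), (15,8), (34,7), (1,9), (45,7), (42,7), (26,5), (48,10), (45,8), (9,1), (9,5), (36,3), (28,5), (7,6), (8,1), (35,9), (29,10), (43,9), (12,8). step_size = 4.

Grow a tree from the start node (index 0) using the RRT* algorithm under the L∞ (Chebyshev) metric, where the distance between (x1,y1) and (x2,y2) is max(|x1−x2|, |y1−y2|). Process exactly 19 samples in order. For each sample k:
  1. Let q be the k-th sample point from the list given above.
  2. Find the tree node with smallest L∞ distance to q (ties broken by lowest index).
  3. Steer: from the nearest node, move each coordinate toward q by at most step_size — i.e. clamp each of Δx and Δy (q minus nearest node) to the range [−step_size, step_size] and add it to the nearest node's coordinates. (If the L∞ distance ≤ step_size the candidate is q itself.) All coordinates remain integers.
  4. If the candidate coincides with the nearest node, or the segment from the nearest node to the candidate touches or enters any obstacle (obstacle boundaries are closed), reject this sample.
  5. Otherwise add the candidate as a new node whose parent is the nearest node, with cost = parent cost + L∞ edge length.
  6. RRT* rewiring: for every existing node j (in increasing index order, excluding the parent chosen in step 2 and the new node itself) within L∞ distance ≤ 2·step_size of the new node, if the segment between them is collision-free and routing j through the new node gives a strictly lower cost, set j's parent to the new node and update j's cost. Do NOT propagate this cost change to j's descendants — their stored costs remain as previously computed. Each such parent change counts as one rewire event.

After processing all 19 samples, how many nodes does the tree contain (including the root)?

1. q=(16,5) nearest=0 d=16 new=(4,4) → add node 1 parent=0 cost=4
2. q=(15,8) nearest=1 d=11 new=(8,8) → blocked by [5,8]×[7,9], reject
3. q=(34,7) nearest=1 d=30 new=(8,7) → blocked by [5,8]×[7,9], reject
4. q=(1,9) nearest=1 d=5 new=(1,8) → blocked by [0,3]×[4,6], reject
5. q=(45,7) nearest=1 d=41 new=(8,7) → blocked by [5,8]×[7,9], reject
6. q=(42,7) nearest=1 d=38 new=(8,7) → blocked by [5,8]×[7,9], reject
7. q=(26,5) nearest=1 d=22 new=(8,5) → add node 2 parent=1 cost=8
8. q=(48,10) nearest=2 d=40 new=(12,9) → blocked by [10,22]×[6,8], reject
9. q=(45,8) nearest=2 d=37 new=(12,8) → blocked by [10,22]×[6,8], reject
10. q=(9,1) nearest=2 d=4 new=(9,1) → add node 3 parent=2 cost=12
11. q=(9,5) nearest=2 d=1 new=(9,5) → add node 4 parent=2 cost=9
12. q=(36,3) nearest=3 d=27 new=(13,3) → blocked by [12,17]×[2,4], reject
13. q=(28,5) nearest=3 d=19 new=(13,5) → blocked by [12,17]×[2,4], reject
14. q=(7,6) nearest=2 d=1 new=(7,6) → add node 5 parent=2 cost=9
15. q=(8,1) nearest=3 d=1 new=(8,1) → add node 6 parent=3 cost=13
16. q=(35,9) nearest=3 d=26 new=(13,5) → blocked by [12,17]×[2,4], reject
17. q=(29,10) nearest=3 d=20 new=(13,5) → blocked by [12,17]×[2,4], reject
18. q=(43,9) nearest=3 d=34 new=(13,5) → blocked by [12,17]×[2,4], reject
19. q=(12,8) nearest=4 d=3 new=(12,8) → blocked by [10,22]×[6,8], reject

Node count: 7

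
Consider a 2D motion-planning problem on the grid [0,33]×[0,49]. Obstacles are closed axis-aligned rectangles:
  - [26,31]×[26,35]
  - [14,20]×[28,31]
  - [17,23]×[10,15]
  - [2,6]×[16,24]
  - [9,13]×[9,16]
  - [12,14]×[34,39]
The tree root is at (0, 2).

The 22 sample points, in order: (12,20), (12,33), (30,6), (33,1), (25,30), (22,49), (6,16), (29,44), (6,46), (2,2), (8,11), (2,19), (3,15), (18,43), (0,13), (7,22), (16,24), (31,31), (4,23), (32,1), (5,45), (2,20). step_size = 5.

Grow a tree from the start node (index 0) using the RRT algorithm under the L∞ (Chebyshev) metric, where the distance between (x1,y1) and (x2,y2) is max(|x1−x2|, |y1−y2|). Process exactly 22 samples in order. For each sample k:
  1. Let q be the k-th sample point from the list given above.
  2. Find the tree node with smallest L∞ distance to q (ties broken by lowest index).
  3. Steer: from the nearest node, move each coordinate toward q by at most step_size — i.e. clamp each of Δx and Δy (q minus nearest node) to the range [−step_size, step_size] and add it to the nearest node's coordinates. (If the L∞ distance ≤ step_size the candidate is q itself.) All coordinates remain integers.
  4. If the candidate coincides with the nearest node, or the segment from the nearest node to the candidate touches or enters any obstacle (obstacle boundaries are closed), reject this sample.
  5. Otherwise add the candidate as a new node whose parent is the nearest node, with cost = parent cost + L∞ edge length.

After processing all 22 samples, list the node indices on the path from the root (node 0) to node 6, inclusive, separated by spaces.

1. q=(12,20) nearest=0 d=18 new=(5,7) → add node 1 parent=0 cost=5
2. q=(12,33) nearest=1 d=26 new=(10,12) → blocked by [9,13]×[9,16], reject
3. q=(30,6) nearest=1 d=25 new=(10,6) → add node 2 parent=1 cost=10
4. q=(33,1) nearest=2 d=23 new=(15,1) → add node 3 parent=2 cost=15
5. q=(25,30) nearest=1 d=23 new=(10,12) → blocked by [9,13]×[9,16], reject
6. q=(22,49) nearest=1 d=42 new=(10,12) → blocked by [9,13]×[9,16], reject
7. q=(6,16) nearest=1 d=9 new=(6,12) → add node 4 parent=1 cost=10
8. q=(29,44) nearest=4 d=32 new=(11,17) → blocked by [9,13]×[9,16], reject
9. q=(6,46) nearest=4 d=34 new=(6,17) → blocked by [2,6]×[16,24], reject
10. q=(2,2) nearest=0 d=2 new=(2,2) → add node 5 parent=0 cost=2
11. q=(8,11) nearest=4 d=2 new=(8,11) → add node 6 parent=4 cost=12
12. q=(2,19) nearest=4 d=7 new=(2,17) → blocked by [2,6]×[16,24], reject
13. q=(3,15) nearest=4 d=3 new=(3,15) → add node 7 parent=4 cost=13
14. q=(18,43) nearest=7 d=28 new=(8,20) → blocked by [2,6]×[16,24], reject
15. q=(0,13) nearest=7 d=3 new=(0,13) → add node 8 parent=7 cost=16
16. q=(7,22) nearest=7 d=7 new=(7,20) → blocked by [2,6]×[16,24], reject
17. q=(16,24) nearest=4 d=12 new=(11,17) → blocked by [9,13]×[9,16], reject
18. q=(31,31) nearest=6 d=23 new=(13,16) → blocked by [9,13]×[9,16], reject
19. q=(4,23) nearest=7 d=8 new=(4,20) → blocked by [2,6]×[16,24], reject
20. q=(32,1) nearest=3 d=17 new=(20,1) → add node 9 parent=3 cost=20
21. q=(5,45) nearest=7 d=30 new=(5,20) → blocked by [2,6]×[16,24], reject
22. q=(2,20) nearest=7 d=5 new=(2,20) → blocked by [2,6]×[16,24], reject

Path: 0 1 4 6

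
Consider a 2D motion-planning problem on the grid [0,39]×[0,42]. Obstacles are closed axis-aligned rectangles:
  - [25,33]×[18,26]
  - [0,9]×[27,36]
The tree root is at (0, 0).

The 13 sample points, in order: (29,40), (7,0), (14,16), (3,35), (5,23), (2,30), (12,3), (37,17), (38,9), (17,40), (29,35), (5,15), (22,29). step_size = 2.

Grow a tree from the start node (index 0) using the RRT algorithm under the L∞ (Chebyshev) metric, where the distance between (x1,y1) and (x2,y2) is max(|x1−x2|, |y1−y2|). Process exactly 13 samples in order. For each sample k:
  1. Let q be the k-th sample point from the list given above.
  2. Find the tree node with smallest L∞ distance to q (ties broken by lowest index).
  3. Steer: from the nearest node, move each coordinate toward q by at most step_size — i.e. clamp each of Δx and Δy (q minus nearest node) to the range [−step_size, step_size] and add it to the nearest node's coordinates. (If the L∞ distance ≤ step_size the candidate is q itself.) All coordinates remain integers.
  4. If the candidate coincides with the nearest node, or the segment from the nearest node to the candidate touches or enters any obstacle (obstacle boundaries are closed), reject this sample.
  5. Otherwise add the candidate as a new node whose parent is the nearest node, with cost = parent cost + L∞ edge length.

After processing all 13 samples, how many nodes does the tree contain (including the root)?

Node count: 14

1. q=(29,40) nearest=0 d=40 new=(2,2) → add node 1 parent=0 cost=2
2. q=(7,0) nearest=1 d=5 new=(4,0) → add node 2 parent=1 cost=4
3. q=(14,16) nearest=1 d=14 new=(4,4) → add node 3 parent=1 cost=4
4. q=(3,35) nearest=3 d=31 new=(3,6) → add node 4 parent=3 cost=6
5. q=(5,23) nearest=4 d=17 new=(5,8) → add node 5 parent=4 cost=8
6. q=(2,30) nearest=5 d=22 new=(3,10) → add node 6 parent=5 cost=10
7. q=(12,3) nearest=5 d=7 new=(7,6) → add node 7 parent=5 cost=10
8. q=(37,17) nearest=7 d=30 new=(9,8) → add node 8 parent=7 cost=12
9. q=(38,9) nearest=8 d=29 new=(11,9) → add node 9 parent=8 cost=14
10. q=(17,40) nearest=6 d=30 new=(5,12) → add node 10 parent=6 cost=12
11. q=(29,35) nearest=10 d=24 new=(7,14) → add node 11 parent=10 cost=14
12. q=(5,15) nearest=11 d=2 new=(5,15) → add node 12 parent=11 cost=16
13. q=(22,29) nearest=11 d=15 new=(9,16) → add node 13 parent=11 cost=16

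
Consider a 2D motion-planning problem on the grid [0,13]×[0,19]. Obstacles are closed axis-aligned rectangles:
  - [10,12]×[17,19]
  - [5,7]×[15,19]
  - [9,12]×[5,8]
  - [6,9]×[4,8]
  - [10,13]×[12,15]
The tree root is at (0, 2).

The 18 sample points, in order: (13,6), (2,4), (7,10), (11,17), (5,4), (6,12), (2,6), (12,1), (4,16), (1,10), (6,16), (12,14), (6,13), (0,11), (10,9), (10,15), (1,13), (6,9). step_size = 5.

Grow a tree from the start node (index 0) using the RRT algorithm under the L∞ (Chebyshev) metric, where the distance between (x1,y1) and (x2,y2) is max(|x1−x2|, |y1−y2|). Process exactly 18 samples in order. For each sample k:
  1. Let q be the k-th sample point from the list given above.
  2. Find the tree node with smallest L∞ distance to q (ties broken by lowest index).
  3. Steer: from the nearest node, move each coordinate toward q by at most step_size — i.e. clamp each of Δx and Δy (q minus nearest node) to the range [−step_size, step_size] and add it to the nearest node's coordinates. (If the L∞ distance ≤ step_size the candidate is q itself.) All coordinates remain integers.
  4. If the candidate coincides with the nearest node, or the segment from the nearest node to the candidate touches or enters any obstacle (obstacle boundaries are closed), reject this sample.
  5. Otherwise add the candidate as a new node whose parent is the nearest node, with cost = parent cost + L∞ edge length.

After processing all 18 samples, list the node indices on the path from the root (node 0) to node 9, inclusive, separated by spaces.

1. q=(13,6) nearest=0 d=13 new=(5,6) → add node 1 parent=0 cost=5
2. q=(2,4) nearest=0 d=2 new=(2,4) → add node 2 parent=0 cost=2
3. q=(7,10) nearest=1 d=4 new=(7,10) → blocked by [6,9]×[4,8], reject
4. q=(11,17) nearest=1 d=11 new=(10,11) → blocked by [6,9]×[4,8], reject
5. q=(5,4) nearest=1 d=2 new=(5,4) → add node 3 parent=1 cost=7
6. q=(6,12) nearest=1 d=6 new=(6,11) → add node 4 parent=1 cost=10
7. q=(2,6) nearest=2 d=2 new=(2,6) → add node 5 parent=2 cost=4
8. q=(12,1) nearest=1 d=7 new=(10,1) → blocked by [6,9]×[4,8], reject
9. q=(4,16) nearest=4 d=5 new=(4,16) → add node 6 parent=4 cost=15
10. q=(1,10) nearest=1 d=4 new=(1,10) → add node 7 parent=1 cost=9
11. q=(6,16) nearest=6 d=2 new=(6,16) → blocked by [5,7]×[15,19], reject
12. q=(12,14) nearest=4 d=6 new=(11,14) → blocked by [10,13]×[12,15], reject
13. q=(6,13) nearest=4 d=2 new=(6,13) → add node 8 parent=4 cost=12
14. q=(0,11) nearest=7 d=1 new=(0,11) → add node 9 parent=7 cost=10
15. q=(10,9) nearest=4 d=4 new=(10,9) → add node 10 parent=4 cost=14
16. q=(10,15) nearest=4 d=4 new=(10,15) → blocked by [10,13]×[12,15], reject
17. q=(1,13) nearest=9 d=2 new=(1,13) → add node 11 parent=9 cost=12
18. q=(6,9) nearest=4 d=2 new=(6,9) → add node 12 parent=4 cost=12

Path: 0 1 7 9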